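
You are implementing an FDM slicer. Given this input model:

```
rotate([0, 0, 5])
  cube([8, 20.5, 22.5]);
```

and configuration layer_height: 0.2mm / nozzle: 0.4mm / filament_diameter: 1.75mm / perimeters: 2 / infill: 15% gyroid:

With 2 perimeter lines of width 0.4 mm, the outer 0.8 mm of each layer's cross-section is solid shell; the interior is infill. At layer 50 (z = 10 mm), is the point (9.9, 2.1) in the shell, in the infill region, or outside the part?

At z = 10 mm: the cube (footprint 8×20.5) is included at this height; (rotated 5° about Z; rotation is an isometry so areas/perimeters/island counts are preserved). Overall, the cross-section is a single solid region. Undo the 5° rotation: the query point maps to (10.045, 1.229) in the un-rotated model frame. The nearest boundary edge runs (8.00, 0.00)→(8.00, 20.50); distance from the point to it = 2.05 mm. The point is not inside any of the regions above, so it lies outside the cross-section (2.05 mm from the nearest boundary).

outside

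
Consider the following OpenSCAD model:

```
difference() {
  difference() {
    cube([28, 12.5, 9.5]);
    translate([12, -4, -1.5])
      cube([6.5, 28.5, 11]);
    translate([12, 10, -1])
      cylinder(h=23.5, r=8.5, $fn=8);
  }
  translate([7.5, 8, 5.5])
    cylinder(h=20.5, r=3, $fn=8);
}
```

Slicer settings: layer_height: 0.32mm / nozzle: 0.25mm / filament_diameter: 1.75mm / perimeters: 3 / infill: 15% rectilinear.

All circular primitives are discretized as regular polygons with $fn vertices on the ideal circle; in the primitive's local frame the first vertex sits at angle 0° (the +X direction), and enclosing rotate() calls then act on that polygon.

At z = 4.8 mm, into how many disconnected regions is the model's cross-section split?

2

At z = 4.8 mm: the cube is present — its section is the full 28×12.5 rectangle; the cube at (12, -4) is present — its section is the full 6.5×28.5 rectangle; the r=8.5 cylinder at (12, 10) gives a regular 8-gon of circumradius 8.5 (constant along its height); Subtracting the remaining from the first: starting from the 28×12.5 cube, the 6.5×28.5 cube at (12, -4) partially overlaps it — only the 81.25 mm² overlap (of its 185.25 mm²) is removed, clipping the outline; the r=8.5 cylinder at (12, 10) partially overlaps it — only the 79.58 mm² overlap (of its 204.35 mm²) is removed, clipping the outline — 2 connected regions; the cylinder at (7.5, 8) does not reach this height (z outside [5.5, 26]); Subtracting the remaining from the first: none of the subtracted shapes is present at this height, so that combined region is unchanged — 2 connected regions. The result has 2 disconnected regions.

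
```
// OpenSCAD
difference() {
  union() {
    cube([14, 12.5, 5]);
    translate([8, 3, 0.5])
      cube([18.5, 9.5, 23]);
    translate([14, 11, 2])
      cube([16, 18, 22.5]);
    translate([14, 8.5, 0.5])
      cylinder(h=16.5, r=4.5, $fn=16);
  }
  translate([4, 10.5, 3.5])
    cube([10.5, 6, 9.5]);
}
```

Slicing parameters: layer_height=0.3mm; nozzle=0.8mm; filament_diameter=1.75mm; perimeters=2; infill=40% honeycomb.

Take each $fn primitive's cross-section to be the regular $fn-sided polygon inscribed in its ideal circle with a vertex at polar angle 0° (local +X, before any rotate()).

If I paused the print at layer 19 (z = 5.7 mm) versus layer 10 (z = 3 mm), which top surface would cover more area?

Layer 19 (z = 5.7): the cube is absent (z outside [0, 5]); the 18.5×9.5 cube at (8, 3) contributes its full rectangle (area 175.75 mm²); the cube at (14, 11) (footprint 16×18) is included at this height (area 288.00 mm²); the cylinder at (14, 8.5): section is a regular 16-gon, circumradius r=4.5 (area = (16/2)·4.500²·sin(360°/16) = 61.99 mm²); Taking the union: the regions partially overlap — summed areas 525.74 mm² minus the doubly-counted overlap 80.16 mm² gives 445.58 mm² — area = 445.58 mm²; the 10.5×6 cube at (4, 10.5) contributes its full rectangle (area 63.00 mm²); After the difference (first − rest): starting from that combined region (445.58 mm²), the 10.5×6 cube at (4, 10.5) partially overlaps it — only the 15.58 mm² overlap (of its 63.00 mm²) is removed, clipping the outline — area = 430.00 mm². So its area = 430.00 mm². Layer 10 (z = 3): the cube (footprint 14×12.5) is included at this height (area 175.00 mm²); the 18.5×9.5 cube at (8, 3) contributes its full rectangle (area 175.75 mm²); the cube at (14, 11) is present — its section is the full 16×18 rectangle (area 288.00 mm²); the r=4.5 cylinder at (14, 8.5) contributes a regular 16-gon of circumradius 4.5 (area = (16/2)·4.500²·sin(360°/16) = 61.99 mm²); Taking the union: the regions partially overlap — summed areas 700.74 mm² minus the doubly-counted overlap 137.16 mm² gives 563.58 mm² — area = 563.58 mm²; the cube at (4, 10.5) does not reach this height (z outside [3.5, 13]); Taking the first minus the rest: none of the subtracted shapes is present at this height, so that combined region is unchanged — area = 563.58 mm². So its area = 563.58 mm². Layer 10 is larger (563.58 vs 430.00 mm²).

layer 10 (z = 3 mm)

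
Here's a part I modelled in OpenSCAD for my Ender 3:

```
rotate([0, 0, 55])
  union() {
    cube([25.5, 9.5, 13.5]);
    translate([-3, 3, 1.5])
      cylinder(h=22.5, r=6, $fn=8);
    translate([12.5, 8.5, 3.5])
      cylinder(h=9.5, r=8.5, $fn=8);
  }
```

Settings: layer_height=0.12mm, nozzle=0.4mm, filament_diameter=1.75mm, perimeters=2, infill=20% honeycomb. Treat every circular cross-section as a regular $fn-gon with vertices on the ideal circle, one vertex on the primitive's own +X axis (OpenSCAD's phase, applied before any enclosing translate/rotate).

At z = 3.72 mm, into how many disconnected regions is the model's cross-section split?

At z = 3.72 mm: the 25.5×9.5 cube contributes its full rectangle; the r=6 cylinder at (-3, 3) gives a regular 8-gon of circumradius 6 (constant along its height); the cylinder at (12.5, 8.5): section is a regular 8-gon, circumradius r=8.5; Taking the union: the regions partially overlap (shared area 135.22 mm²), so overlapping operands fuse into one piece — 1 connected region; (whole slice rotated 55° about Z — lengths, areas and connectivity unchanged). The result has 1 disconnected region.

1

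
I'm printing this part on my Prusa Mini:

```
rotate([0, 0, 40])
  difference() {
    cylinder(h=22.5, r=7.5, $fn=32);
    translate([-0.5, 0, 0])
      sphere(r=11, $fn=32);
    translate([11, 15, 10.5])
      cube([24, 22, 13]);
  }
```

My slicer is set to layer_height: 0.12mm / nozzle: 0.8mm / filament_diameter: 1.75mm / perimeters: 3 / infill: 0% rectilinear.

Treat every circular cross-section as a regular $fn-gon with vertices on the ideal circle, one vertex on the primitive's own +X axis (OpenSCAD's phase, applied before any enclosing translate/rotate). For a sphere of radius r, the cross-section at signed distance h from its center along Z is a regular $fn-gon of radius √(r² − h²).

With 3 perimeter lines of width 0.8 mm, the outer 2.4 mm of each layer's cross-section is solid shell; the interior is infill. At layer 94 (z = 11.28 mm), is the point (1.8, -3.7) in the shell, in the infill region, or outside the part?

At z = 11.28 mm: the cylinder: section is a regular 32-gon, circumradius r=7.5; the sphere at (-0.5, 0) is absent (|z−center|=11.280 > r=11); the 24×22 cube at (11, 15) contributes its full rectangle; Taking the first minus the rest: starting from the r=7.5 cylinder, the 24×22 cube at (11, 15) misses the remaining region (no effect) — 1 connected region; (rotated 40° about Z; rotation is an isometry so areas/perimeters/island counts are preserved). Overall, the cross-section is a single solid region. Undo the 40° rotation: the query point maps to (-0.999, -3.991) in the un-rotated model frame. The nearest boundary edge runs (-1.46, -7.36)→(-2.87, -6.93); distance from the point to it = 3.35 mm. The point is inside the cross-section and 3.35 mm from the nearest boundary — more than the 2.4 mm shell width (3 × 0.8), so it's in the infill interior.

infill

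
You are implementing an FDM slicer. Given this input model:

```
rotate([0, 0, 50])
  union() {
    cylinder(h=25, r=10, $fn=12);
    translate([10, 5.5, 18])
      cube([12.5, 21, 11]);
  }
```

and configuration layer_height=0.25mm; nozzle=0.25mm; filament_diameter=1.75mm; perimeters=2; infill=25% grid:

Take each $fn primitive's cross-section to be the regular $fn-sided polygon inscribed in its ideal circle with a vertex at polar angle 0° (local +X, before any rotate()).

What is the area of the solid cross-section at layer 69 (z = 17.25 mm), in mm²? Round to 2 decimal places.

300.00 mm²

At z = 17.25 mm: the r=10 cylinder gives a regular 12-gon of circumradius 10 (constant along its height) (area = (12/2)·10.000²·sin(360°/12) = 300.00 mm²); the cube at (10, 5.5) does not reach this height (z outside [18, 29]); Combining (union): only the r=10 cylinder is present, so the union is just that shape — area = 300.00 mm²; (whole slice rotated 50° about Z — lengths, areas and connectivity unchanged). Overall, the cross-section is a single solid region. Net area = 300.00 mm².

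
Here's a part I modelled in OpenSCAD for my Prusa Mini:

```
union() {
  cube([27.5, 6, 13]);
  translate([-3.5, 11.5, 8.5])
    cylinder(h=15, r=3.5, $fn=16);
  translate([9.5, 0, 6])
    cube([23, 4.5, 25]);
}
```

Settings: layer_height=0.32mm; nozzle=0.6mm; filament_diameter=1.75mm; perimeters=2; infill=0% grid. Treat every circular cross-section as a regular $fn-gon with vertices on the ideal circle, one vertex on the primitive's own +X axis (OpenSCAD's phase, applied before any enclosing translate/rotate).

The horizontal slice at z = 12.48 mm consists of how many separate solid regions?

At z = 12.48 mm: the 27.5×6 cube contributes its full rectangle; the cylinder at (-3.5, 11.5): section is a regular 16-gon, circumradius r=3.5; the cube at (9.5, 0) is present — its section is the full 23×4.5 rectangle; Combining (union): the regions partially overlap (shared area 81.00 mm²), so overlapping operands fuse into one piece — 2 connected regions. The result has 2 disconnected regions.

2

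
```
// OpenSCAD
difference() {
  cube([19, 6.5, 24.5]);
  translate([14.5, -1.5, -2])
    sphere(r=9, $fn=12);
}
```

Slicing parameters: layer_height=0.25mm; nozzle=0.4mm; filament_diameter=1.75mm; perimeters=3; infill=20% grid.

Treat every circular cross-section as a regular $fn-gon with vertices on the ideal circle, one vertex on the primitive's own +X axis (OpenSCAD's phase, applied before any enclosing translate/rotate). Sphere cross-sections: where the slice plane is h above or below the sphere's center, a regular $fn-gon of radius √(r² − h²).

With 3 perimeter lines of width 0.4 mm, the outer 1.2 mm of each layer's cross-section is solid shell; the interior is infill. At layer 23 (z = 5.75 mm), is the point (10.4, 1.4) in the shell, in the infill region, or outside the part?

shell

At z = 5.75 mm: the cube (footprint 19×6.5) is included at this height; the sphere at (14.5, -1.5): section is a regular 12-gon, circumradius = √(r²−h²) = √(9²−7.75²) = 4.576; After the difference (first − rest): starting from the 19×6.5 cube, the r=9 sphere at (14.5, -1.5) partially overlaps it — only the 18.28 mm² overlap (of its 62.81 mm²) is removed, clipping the outline — 1 connected region. Overall, the cross-section is a single solid region. The nearest boundary edge runs (12.21, 2.46)→(10.54, 0.79); distance from the point to it = 0.53 mm. The point is inside the cross-section, 0.53 mm from the nearest boundary — within the 1.2 mm shell band (3 × 0.4).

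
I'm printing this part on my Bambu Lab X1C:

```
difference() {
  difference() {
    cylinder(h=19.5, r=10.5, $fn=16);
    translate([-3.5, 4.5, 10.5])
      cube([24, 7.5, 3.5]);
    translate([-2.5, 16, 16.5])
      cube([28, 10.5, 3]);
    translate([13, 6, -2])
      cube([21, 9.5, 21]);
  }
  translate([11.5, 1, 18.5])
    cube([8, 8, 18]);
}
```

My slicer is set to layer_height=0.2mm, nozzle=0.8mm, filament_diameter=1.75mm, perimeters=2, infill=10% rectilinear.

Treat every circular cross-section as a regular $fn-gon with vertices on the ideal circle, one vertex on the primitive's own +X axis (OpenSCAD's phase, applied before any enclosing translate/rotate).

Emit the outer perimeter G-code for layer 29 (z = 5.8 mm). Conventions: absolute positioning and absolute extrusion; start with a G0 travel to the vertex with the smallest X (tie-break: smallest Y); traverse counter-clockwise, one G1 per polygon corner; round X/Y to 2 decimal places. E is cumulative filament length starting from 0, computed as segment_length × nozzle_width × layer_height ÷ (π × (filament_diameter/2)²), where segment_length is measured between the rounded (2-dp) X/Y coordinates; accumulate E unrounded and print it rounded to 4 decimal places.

At z = 5.8 mm: the r=10.5 cylinder gives a regular 16-gon of circumradius 10.5 (constant along its height); the cube at (-3.5, 4.5) is absent (z outside [10.5, 14]); the cube at (-2.5, 16) is not intersected at this z (z outside [16.5, 19.5]); the cube at (13, 6) is present — its section is the full 21×9.5 rectangle; After the difference (first − rest): starting from the r=10.5 cylinder, the 21×9.5 cube at (13, 6) misses the remaining region (no effect) — 1 connected region; the cube at (11.5, 1) is not intersected at this z (z outside [18.5, 36.5]); Subtracting the remaining from the first: none of the subtracted shapes is present at this height, so the result so far is unchanged — 1 connected region. The outline is a single polygon with 16 vertices. Extrusion per mm of travel: 0.8 × 0.2 / (π × 0.875²) = 0.066520. Accumulating E over each segment gives final E = 4.3598.

G0 X-10.50 Y0.00 Z5.80
G1 X-9.70 Y-4.02 E0.2727
G1 X-7.42 Y-7.42 E0.5450
G1 X-4.02 Y-9.70 E0.8173
G1 X0.00 Y-10.50 E1.0899
G1 X4.02 Y-9.70 E1.3626
G1 X7.42 Y-7.42 E1.6349
G1 X9.70 Y-4.02 E1.9072
G1 X10.50 Y0.00 E2.1799
G1 X9.70 Y4.02 E2.4525
G1 X7.42 Y7.42 E2.7248
G1 X4.02 Y9.70 E2.9972
G1 X0.00 Y10.50 E3.2698
G1 X-4.02 Y9.70 E3.5425
G1 X-7.42 Y7.42 E3.8148
G1 X-9.70 Y4.02 E4.0871
G1 X-10.50 Y0.00 E4.3598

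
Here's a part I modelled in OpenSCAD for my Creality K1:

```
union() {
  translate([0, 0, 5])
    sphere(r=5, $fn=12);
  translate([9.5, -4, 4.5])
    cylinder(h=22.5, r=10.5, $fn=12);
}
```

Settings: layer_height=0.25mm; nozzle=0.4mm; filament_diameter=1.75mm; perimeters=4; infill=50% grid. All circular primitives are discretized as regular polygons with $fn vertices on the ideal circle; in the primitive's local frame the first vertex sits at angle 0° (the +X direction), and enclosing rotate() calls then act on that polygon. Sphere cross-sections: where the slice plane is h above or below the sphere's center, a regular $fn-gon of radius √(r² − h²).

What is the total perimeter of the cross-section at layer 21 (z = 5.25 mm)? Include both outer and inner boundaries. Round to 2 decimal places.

At z = 5.25 mm: the r=5 sphere slices to a regular 12-gon of circumradius 4.994 (√(r²−h²) with h=0.25 from center) (perimeter = 2·12·4.994·sin(180°/12) = 31.02 mm); the cylinder at (9.5, -4): section is a regular 12-gon, circumradius r=10.5 (perimeter = 2·12·10.500·sin(180°/12) = 65.22 mm); Combining (union): the regions partially overlap (shared area 33.18 mm²), so the edge portions inside another operand are dropped and the merged outline is re-measured after clipping — boundary = 73.30 mm. Overall, the cross-section is a single solid region. Total boundary length (outer) = 73.30 mm.

73.30 mm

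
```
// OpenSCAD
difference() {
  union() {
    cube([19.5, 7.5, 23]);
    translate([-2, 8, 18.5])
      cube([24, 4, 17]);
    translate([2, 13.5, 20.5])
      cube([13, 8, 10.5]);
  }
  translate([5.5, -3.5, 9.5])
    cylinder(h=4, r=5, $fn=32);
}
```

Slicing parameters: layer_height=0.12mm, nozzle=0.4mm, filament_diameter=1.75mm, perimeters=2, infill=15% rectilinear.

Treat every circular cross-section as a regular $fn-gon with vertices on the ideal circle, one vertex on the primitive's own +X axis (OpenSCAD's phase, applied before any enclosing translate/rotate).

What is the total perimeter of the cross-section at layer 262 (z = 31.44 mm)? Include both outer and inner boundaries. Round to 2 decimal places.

At z = 31.44 mm: the cube is not intersected at this z (z outside [0, 23]); the 24×4 cube at (-2, 8) contributes its full rectangle (perimeter 56.00 mm); the cube at (2, 13.5) is not intersected at this z (z outside [20.5, 31]); Combining (union): only the 24×4 cube at (-2, 8) is present, so the union is just that shape — boundary = 56.00 mm; the cylinder at (5.5, -3.5) does not reach this height (z outside [9.5, 13.5]); Subtracting the remaining from the first: none of the subtracted shapes is present at this height, so that combined region is unchanged — boundary = 56.00 mm. Overall, the cross-section is a single solid region. Total boundary length (outer) = 56.00 mm.

56.00 mm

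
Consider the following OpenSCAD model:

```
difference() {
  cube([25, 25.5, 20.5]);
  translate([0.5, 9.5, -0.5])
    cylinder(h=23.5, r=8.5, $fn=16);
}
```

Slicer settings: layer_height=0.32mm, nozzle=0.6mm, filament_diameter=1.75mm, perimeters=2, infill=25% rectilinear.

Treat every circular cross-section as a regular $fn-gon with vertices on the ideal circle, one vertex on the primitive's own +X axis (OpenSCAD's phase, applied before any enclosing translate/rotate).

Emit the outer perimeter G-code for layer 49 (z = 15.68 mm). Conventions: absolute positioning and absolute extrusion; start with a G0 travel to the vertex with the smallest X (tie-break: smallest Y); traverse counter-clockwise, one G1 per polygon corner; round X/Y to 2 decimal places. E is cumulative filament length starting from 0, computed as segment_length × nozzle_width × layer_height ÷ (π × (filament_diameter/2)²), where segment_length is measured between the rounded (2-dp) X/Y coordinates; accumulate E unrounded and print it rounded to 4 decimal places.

G0 X0.00 Y0.00 Z15.68
G1 X25.00 Y0.00 E1.9956
G1 X25.00 Y25.50 E4.0311
G1 X0.00 Y25.50 E6.0267
G1 X0.00 Y17.90 E6.6334
G1 X0.50 Y18.00 E6.6741
G1 X3.75 Y17.35 E6.9387
G1 X6.51 Y15.51 E7.2035
G1 X8.35 Y12.75 E7.4682
G1 X9.00 Y9.50 E7.7328
G1 X8.35 Y6.25 E7.9974
G1 X6.51 Y3.49 E8.2622
G1 X3.75 Y1.65 E8.5269
G1 X0.50 Y1.00 E8.7915
G1 X0.00 Y1.10 E8.8322
G1 X0.00 Y0.00 E8.9200

At z = 15.68 mm: the cube is present — its section is the full 25×25.5 rectangle; the r=8.5 cylinder at (0.5, 9.5) contributes a regular 16-gon of circumradius 8.5; Subtracting the remaining from the first: starting from the 25×25.5 cube, the r=8.5 cylinder at (0.5, 9.5) partially overlaps it — only the 119.05 mm² overlap (of its 221.19 mm²) is removed, clipping the outline — 1 connected region. The outline is a single polygon with 15 vertices. Extrusion per mm of travel: 0.6 × 0.32 / (π × 0.875²) = 0.079824. Accumulating E over each segment gives final E = 8.9200.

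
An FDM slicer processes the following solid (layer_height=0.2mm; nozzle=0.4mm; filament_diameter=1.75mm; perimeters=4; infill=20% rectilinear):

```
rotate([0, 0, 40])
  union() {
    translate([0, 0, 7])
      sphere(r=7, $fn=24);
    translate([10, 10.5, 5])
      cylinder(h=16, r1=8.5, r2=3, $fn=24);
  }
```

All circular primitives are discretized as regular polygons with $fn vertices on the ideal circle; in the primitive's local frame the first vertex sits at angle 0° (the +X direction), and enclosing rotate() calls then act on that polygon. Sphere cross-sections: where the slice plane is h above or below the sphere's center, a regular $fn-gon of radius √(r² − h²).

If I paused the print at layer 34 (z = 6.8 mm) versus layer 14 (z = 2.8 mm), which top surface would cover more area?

layer 34 (z = 6.8 mm)

Layer 34 (z = 6.8): the r=7 sphere contributes a regular 24-gon of circumradius √(7²−0.2²) = 6.997 (area = (24/2)·6.997²·sin(360°/24) = 152.06 mm²); the cone at (10, 10.5): at t=0.112 of its height the radius interpolates to r₁+(r₂−r₁)t = 7.881, giving a regular 24-gon of that circumradius (area = (24/2)·7.881²·sin(360°/24) = 192.92 mm²); Taking the union: the regions partially overlap — summed areas 344.98 mm² minus the doubly-counted overlap 0.55 mm² gives 344.43 mm² — area = 344.43 mm²; (rotated 40° about Z; rotation is an isometry so areas/perimeters/island counts are preserved). So its area = 344.43 mm². Layer 14 (z = 2.8): the r=7 sphere contributes a regular 24-gon of circumradius √(7²−4.2²) = 5.600 (area = (24/2)·5.600²·sin(360°/24) = 97.40 mm²); the cone at (10, 10.5) is absent (z outside [5, 21]); Merging all regions: only the r=7 sphere is present, so the union is just that shape — area = 97.40 mm²; (whole slice rotated 40° about Z — lengths, areas and connectivity unchanged). So its area = 97.40 mm². Layer 34 is larger (344.43 vs 97.40 mm²).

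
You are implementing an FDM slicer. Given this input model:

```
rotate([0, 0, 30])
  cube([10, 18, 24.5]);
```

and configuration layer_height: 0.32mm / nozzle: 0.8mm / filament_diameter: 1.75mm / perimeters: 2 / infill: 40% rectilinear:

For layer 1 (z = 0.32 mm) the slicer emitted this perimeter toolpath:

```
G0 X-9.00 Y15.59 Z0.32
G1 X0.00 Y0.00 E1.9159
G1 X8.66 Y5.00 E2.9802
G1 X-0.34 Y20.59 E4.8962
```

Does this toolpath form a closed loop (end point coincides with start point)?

Start point (G0): (-9.00, 15.59). End point (last G1): the path does not return to the start — open.

no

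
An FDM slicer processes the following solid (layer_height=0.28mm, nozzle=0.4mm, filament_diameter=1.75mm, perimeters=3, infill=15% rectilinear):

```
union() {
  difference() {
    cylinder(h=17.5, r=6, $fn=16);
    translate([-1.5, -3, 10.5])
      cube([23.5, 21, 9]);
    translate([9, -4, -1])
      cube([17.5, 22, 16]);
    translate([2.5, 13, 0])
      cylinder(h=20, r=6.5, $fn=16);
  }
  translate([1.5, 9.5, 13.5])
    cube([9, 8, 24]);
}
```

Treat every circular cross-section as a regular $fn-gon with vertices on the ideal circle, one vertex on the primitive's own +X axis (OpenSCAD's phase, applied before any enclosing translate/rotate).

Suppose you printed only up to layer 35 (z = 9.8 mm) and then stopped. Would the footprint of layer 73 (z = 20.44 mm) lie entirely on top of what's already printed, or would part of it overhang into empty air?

Compare the two slices. At z = 9.8: the r=6 cylinder contributes a regular 16-gon of circumradius 6 (area = (16/2)·6.000²·sin(360°/16) = 110.21 mm²); the cube at (-1.5, -3) does not reach this height (z outside [10.5, 19.5]); the cube at (9, -4) (footprint 17.5×22) is included at this height (area 385.00 mm²); the r=6.5 cylinder at (2.5, 13) contributes a regular 16-gon of circumradius 6.5 (area = (16/2)·6.500²·sin(360°/16) = 129.35 mm²); Subtracting the remaining from the first: starting from the r=6 cylinder (110.21 mm²), the 17.5×22 cube at (9, -4) misses the remaining region (no effect); the r=6.5 cylinder at (2.5, 13) misses the remaining region (no effect) — area = 110.21 mm²; the cube at (1.5, 9.5) is absent (z outside [13.5, 37.5]); Merging all regions: only that combined region is present, so the union is just that shape — area = 110.21 mm². At z = 20.44: the cylinder is not intersected at this z (z outside [0, 17.5]); the cube at (-1.5, -3) is not intersected at this z (z outside [10.5, 19.5]); the cube at (9, -4) is not intersected at this z (z outside [-1, 15]); the cylinder at (2.5, 13) is absent (z outside [0, 20]); Subtracting the remaining from the first: the first operand is absent here, so nothing remains; the cube at (1.5, 9.5) (footprint 9×8) is included at this height (area 72.00 mm²); Combining (union): only the 9×8 cube at (1.5, 9.5) is present, so the union is just that shape — area = 72.00 mm². Checking containment: at z = 20.44 the cross-section extends beyond the z = 9.8 cross-section by about 72.00 mm².

part overhangs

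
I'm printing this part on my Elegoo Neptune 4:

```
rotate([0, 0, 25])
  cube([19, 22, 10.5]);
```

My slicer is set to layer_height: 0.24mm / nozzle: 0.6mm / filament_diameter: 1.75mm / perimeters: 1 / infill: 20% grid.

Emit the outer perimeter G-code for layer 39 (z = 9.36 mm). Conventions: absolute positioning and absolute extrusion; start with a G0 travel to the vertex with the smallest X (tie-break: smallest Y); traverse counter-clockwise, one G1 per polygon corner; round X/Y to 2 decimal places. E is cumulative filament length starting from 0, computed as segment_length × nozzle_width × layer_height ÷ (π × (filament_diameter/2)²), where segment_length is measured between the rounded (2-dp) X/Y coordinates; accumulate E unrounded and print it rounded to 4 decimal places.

At z = 9.36 mm: the cube is present — its section is the full 19×22 rectangle; (rotated 25° about Z; rotation is an isometry so areas/perimeters/island counts are preserved). The outline is a single polygon with 4 vertices. Extrusion per mm of travel: 0.6 × 0.24 / (π × 0.875²) = 0.059868. Accumulating E over each segment gives final E = 4.9095.

G0 X-9.30 Y19.94 Z9.36
G1 X0.00 Y0.00 E1.3172
G1 X17.22 Y8.03 E2.4547
G1 X7.92 Y27.97 E3.7720
G1 X-9.30 Y19.94 E4.9095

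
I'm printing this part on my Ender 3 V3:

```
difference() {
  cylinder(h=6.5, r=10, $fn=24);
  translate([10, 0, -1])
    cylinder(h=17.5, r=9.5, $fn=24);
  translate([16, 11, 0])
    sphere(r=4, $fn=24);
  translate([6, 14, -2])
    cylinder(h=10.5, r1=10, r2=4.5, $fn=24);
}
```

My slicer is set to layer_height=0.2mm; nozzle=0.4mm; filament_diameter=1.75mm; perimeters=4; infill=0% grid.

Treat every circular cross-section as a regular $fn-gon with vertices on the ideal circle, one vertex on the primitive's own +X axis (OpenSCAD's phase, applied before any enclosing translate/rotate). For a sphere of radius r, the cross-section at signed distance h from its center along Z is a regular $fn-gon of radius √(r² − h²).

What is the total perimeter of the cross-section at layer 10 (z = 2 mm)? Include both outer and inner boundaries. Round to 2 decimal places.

59.12 mm

At z = 2 mm: the r=10 cylinder gives a regular 24-gon of circumradius 10 (constant along its height) (perimeter = 2·24·10.000·sin(180°/24) = 62.65 mm); the cylinder at (10, 0): section is a regular 24-gon, circumradius r=9.5 (perimeter = 2·24·9.500·sin(180°/24) = 59.52 mm); the r=4 sphere at (16, 11) contributes a regular 24-gon of circumradius √(4²−2²) = 3.464 (perimeter = 2·24·3.464·sin(180°/24) = 21.70 mm); the cone at (6, 14): at t=0.381 of its height the radius interpolates to r₁+(r₂−r₁)t = 7.905, giving a regular 24-gon of that circumradius (perimeter = 2·24·7.905·sin(180°/24) = 49.53 mm); Taking the first minus the rest: starting from the r=10 cylinder, the r=9.5 cylinder at (10, 0) partially overlaps it — only the 110.25 mm² overlap (of its 280.30 mm²) is removed, clipping the outline; the r=4 sphere at (16, 11) misses the remaining region (no effect); the cone at (6, 14) partially overlaps it — only the 10.56 mm² overlap (of its 194.07 mm²) is removed, clipping the outline — boundary = 59.12 mm. Overall, the cross-section is a single solid region. Total boundary length (outer) = 59.12 mm.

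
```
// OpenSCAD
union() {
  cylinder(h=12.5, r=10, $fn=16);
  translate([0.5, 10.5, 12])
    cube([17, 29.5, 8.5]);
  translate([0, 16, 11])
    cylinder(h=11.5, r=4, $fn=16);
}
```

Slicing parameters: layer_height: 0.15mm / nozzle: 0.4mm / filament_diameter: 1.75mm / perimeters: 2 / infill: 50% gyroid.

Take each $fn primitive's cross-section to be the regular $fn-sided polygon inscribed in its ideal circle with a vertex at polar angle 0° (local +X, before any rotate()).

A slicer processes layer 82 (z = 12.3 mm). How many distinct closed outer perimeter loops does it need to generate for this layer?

2

At z = 12.3 mm: the r=10 cylinder contributes a regular 16-gon of circumradius 10; the cube at (0.5, 10.5) (footprint 17×29.5) is included at this height; the r=4 cylinder at (0, 16) gives a regular 16-gon of circumradius 4 (constant along its height); Taking the union: the regions partially overlap (shared area 20.54 mm²), so overlapping operands fuse into one piece — 2 connected regions. The result has 2 disconnected regions.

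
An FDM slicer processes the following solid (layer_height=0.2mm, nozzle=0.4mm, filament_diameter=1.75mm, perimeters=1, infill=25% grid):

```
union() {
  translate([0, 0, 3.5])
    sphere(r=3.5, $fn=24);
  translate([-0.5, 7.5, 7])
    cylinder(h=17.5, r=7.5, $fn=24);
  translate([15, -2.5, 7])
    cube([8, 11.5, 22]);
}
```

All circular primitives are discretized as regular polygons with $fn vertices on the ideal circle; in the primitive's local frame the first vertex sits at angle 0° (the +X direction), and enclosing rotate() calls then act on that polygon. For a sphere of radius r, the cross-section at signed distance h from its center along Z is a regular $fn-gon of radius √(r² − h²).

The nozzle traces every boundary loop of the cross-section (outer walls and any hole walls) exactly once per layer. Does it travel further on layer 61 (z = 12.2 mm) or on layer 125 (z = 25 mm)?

Layer 61 (z = 12.2): the sphere is absent (|z−center|=8.700 > r=3.5); the r=7.5 cylinder at (-0.5, 7.5) gives a regular 24-gon of circumradius 7.5 (constant along its height) (perimeter = 2·24·7.500·sin(180°/24) = 46.99 mm); the 8×11.5 cube at (15, -2.5) contributes its full rectangle (perimeter 39.00 mm); Taking the union: the 2 present regions are separate (no shared area or edge), so areas and boundary lengths simply add and each stays a separate island — boundary = 85.99 mm. So its perimeter = 85.99 mm. Layer 125 (z = 25): the sphere does not reach this height (|z−center|=21.500 > r=3.5); the cylinder at (-0.5, 7.5) is not intersected at this z (z outside [7, 24.5]); the cube at (15, -2.5) is present — its section is the full 8×11.5 rectangle (perimeter 39.00 mm); Taking the union: only the 8×11.5 cube at (15, -2.5) is present, so the union is just that shape — boundary = 39.00 mm. So its perimeter = 39.00 mm. Layer 61 is larger (85.99 vs 39.00 mm).

layer 61 (z = 12.2 mm)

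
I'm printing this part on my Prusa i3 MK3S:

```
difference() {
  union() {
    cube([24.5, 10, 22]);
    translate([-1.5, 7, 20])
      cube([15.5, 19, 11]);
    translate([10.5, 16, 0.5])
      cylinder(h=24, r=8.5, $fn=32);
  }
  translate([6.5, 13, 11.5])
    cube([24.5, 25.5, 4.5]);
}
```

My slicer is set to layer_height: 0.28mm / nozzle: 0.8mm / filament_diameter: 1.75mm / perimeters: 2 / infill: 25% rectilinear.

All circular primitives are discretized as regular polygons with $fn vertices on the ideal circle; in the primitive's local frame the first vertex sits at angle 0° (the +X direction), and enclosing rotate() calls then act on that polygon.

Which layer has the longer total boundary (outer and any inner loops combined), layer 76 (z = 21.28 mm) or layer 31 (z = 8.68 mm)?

Layer 76 (z = 21.28): the cube (footprint 24.5×10) is included at this height (perimeter 69.00 mm); the 15.5×19 cube at (-1.5, 7) contributes its full rectangle (perimeter 69.00 mm); the r=8.5 cylinder at (10.5, 16) contributes a regular 32-gon of circumradius 8.5 (perimeter = 2·32·8.500·sin(180°/32) = 53.32 mm); Merging all regions: the regions partially overlap (shared area 214.75 mm²), so the edge portions inside another operand are dropped and the merged outline is re-measured after clipping — boundary = 104.13 mm; the cube at (6.5, 13) does not reach this height (z outside [11.5, 16]); After the difference (first − rest): none of the subtracted shapes is present at this height, so that combined region is unchanged — boundary = 104.13 mm. So its perimeter = 104.13 mm. Layer 31 (z = 8.68): the cube is present — its section is the full 24.5×10 rectangle (perimeter 69.00 mm); the cube at (-1.5, 7) is absent (z outside [20, 31]); the r=8.5 cylinder at (10.5, 16) contributes a regular 32-gon of circumradius 8.5 (perimeter = 2·32·8.500·sin(180°/32) = 53.32 mm); Merging all regions: the regions partially overlap (shared area 20.38 mm²), so the edge portions inside another operand are dropped and the merged outline is re-measured after clipping — boundary = 96.93 mm; the cube at (6.5, 13) is not intersected at this z (z outside [11.5, 16]); Taking the first minus the rest: none of the subtracted shapes is present at this height, so the result so far is unchanged — boundary = 96.93 mm. So its perimeter = 96.93 mm. Layer 76 is larger (104.13 vs 96.93 mm).

layer 76 (z = 21.28 mm)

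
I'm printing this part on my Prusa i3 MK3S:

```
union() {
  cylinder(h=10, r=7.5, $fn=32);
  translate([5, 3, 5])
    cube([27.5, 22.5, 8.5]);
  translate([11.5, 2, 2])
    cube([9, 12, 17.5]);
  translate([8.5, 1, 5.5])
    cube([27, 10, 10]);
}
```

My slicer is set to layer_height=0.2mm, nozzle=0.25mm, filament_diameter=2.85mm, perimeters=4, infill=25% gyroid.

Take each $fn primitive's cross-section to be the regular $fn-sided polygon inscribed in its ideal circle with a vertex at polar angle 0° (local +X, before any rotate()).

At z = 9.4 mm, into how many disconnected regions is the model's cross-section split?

At z = 9.4 mm: the r=7.5 cylinder contributes a regular 32-gon of circumradius 7.5; the cube at (5, 3) (footprint 27.5×22.5) is included at this height; the 9×12 cube at (11.5, 2) contributes its full rectangle; the 27×10 cube at (8.5, 1) contributes its full rectangle; Combining (union): the regions partially overlap (shared area 302.72 mm²), so overlapping operands fuse into one piece — 1 connected region. The result has 1 disconnected region.

1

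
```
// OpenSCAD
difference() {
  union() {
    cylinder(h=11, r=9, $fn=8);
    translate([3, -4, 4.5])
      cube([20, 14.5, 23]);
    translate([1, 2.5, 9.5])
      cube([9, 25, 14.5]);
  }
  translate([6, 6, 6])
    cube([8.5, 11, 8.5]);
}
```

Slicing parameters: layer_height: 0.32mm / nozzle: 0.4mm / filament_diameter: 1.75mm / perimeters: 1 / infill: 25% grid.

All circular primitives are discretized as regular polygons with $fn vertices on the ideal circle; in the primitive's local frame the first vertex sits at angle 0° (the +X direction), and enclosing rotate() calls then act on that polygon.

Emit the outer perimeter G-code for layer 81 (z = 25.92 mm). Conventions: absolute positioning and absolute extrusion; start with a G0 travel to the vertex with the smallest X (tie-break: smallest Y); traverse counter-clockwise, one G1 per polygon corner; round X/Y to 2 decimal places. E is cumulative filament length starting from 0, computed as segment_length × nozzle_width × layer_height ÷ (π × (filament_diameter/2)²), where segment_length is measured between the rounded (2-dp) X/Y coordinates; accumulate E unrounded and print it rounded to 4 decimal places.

At z = 25.92 mm: the cylinder does not reach this height (z outside [0, 11]); the 20×14.5 cube at (3, -4) contributes its full rectangle; the cube at (1, 2.5) is not intersected at this z (z outside [9.5, 24]); Merging all regions: only the 20×14.5 cube at (3, -4) is present, so the union is just that shape — 1 connected region; the cube at (6, 6) is not intersected at this z (z outside [6, 14.5]); Taking the first minus the rest: none of the subtracted shapes is present at this height, so the result so far is unchanged — 1 connected region. The outline is a single polygon with 4 vertices. Extrusion per mm of travel: 0.4 × 0.32 / (π × 0.875²) = 0.053216. Accumulating E over each segment gives final E = 3.6719.

G0 X3.00 Y-4.00 Z25.92
G1 X23.00 Y-4.00 E1.0643
G1 X23.00 Y10.50 E1.8360
G1 X3.00 Y10.50 E2.9003
G1 X3.00 Y-4.00 E3.6719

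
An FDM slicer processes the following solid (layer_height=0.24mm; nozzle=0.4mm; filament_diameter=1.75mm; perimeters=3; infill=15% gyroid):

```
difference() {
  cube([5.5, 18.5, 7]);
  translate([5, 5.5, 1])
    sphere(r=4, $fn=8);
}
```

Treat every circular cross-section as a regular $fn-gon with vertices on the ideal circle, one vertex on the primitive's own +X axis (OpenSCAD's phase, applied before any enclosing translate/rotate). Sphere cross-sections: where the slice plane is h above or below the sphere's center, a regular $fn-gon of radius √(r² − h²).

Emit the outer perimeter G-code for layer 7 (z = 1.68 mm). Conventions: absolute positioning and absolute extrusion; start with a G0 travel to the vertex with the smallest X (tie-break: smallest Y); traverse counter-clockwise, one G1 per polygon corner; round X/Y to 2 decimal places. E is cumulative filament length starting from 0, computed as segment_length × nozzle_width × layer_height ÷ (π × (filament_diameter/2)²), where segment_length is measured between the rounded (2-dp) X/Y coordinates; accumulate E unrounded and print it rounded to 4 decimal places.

At z = 1.68 mm: the cube is present — its section is the full 5.5×18.5 rectangle; the r=4 sphere at (5, 5.5) slices to a regular 8-gon of circumradius 3.942 (√(r²−h²) with h=0.68 from center); Subtracting the remaining from the first: starting from the 5.5×18.5 cube, the r=4 sphere at (5, 5.5) partially overlaps it — only the 25.81 mm² overlap (of its 43.95 mm²) is removed, clipping the outline — 1 connected region. The outline is a single polygon with 11 vertices. Extrusion per mm of travel: 0.4 × 0.24 / (π × 0.875²) = 0.039912. Accumulating E over each segment gives final E = 2.1431.

G0 X0.00 Y0.00 Z1.68
G1 X5.50 Y0.00 E0.2195
G1 X5.50 Y1.77 E0.2902
G1 X5.00 Y1.56 E0.3118
G1 X2.21 Y2.71 E0.4322
G1 X1.06 Y5.50 E0.5527
G1 X2.21 Y8.29 E0.6731
G1 X5.00 Y9.44 E0.7936
G1 X5.50 Y9.23 E0.8152
G1 X5.50 Y18.50 E1.1852
G1 X0.00 Y18.50 E1.4047
G1 X0.00 Y0.00 E2.1431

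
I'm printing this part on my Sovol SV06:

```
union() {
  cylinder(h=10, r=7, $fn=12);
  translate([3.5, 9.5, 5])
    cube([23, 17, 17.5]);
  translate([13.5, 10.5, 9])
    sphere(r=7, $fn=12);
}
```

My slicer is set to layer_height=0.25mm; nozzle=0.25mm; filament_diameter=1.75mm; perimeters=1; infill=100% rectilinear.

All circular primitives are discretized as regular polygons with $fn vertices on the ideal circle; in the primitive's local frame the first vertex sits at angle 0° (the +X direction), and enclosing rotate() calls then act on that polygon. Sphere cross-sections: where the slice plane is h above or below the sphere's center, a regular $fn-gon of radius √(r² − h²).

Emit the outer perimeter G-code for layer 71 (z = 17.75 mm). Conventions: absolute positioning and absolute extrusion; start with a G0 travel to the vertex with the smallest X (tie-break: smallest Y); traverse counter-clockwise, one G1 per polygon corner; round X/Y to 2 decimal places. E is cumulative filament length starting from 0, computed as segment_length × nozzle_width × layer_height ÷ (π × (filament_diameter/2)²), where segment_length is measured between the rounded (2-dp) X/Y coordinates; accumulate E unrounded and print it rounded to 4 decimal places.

G0 X3.50 Y9.50 Z17.75
G1 X26.50 Y9.50 E0.5976
G1 X26.50 Y26.50 E1.0394
G1 X3.50 Y26.50 E1.6370
G1 X3.50 Y9.50 E2.0788

At z = 17.75 mm: the cylinder is not intersected at this z (z outside [0, 10]); the 23×17 cube at (3.5, 9.5) contributes its full rectangle; the sphere at (13.5, 10.5) is not intersected at this z (|z−center|=8.750 > r=7); Taking the union: only the 23×17 cube at (3.5, 9.5) is present, so the union is just that shape — 1 connected region. The outline is a single polygon with 4 vertices. Extrusion per mm of travel: 0.25 × 0.25 / (π × 0.875²) = 0.025984. Accumulating E over each segment gives final E = 2.0788.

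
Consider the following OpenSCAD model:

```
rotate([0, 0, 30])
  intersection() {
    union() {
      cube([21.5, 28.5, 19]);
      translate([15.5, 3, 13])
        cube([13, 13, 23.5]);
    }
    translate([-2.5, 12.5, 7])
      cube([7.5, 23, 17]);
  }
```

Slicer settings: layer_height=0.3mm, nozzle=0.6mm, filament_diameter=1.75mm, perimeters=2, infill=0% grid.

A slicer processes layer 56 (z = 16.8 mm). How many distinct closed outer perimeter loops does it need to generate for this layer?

At z = 16.8 mm: the cube (footprint 21.5×28.5) is included at this height; the 13×13 cube at (15.5, 3) contributes its full rectangle; Merging all regions: the regions partially overlap (shared area 78.00 mm²), so overlapping operands fuse into one piece — 1 connected region; the 7.5×23 cube at (-2.5, 12.5) contributes its full rectangle; Taking the intersection: the 7.5×23 cube at (-2.5, 12.5) partially overlaps the result so far; clipping to the common part keeps 80.00 mm² — 1 connected region; (rotated 30° about Z; rotation is an isometry so areas/perimeters/island counts are preserved). The result has 1 disconnected region.

1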